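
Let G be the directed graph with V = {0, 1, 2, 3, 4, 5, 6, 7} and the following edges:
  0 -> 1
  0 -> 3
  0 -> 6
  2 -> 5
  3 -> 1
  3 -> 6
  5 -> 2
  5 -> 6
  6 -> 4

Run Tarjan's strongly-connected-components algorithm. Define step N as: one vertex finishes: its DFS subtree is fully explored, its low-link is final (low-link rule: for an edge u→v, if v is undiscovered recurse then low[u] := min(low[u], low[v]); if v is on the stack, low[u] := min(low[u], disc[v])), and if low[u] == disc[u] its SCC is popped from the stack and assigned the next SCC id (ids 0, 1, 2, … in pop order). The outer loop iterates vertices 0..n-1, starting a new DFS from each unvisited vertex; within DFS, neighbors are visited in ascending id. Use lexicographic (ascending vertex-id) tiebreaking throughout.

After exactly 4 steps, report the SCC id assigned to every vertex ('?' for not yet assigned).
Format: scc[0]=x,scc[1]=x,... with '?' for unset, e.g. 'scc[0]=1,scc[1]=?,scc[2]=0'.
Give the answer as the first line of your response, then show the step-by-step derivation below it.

scc[0]=?,scc[1]=0,scc[2]=?,scc[3]=3,scc[4]=1,scc[5]=?,scc[6]=2,scc[7]=?

step 1: low=(low[0]=0,low[1]=1,low[2]=?,low[3]=?,low[4]=?,low[5]=?,low[6]=?,low[7]=?); scc=(scc[0]=?,scc[1]=0,scc[2]=?,scc[3]=?,scc[4]=?,scc[5]=?,scc[6]=?,scc[7]=?)
step 2: low=(low[0]=0,low[1]=1,low[2]=?,low[3]=2,low[4]=4,low[5]=?,low[6]=3,low[7]=?); scc=(scc[0]=?,scc[1]=0,scc[2]=?,scc[3]=?,scc[4]=1,scc[5]=?,scc[6]=?,scc[7]=?)
step 3: low=(low[0]=0,low[1]=1,low[2]=?,low[3]=2,low[4]=4,low[5]=?,low[6]=3,low[7]=?); scc=(scc[0]=?,scc[1]=0,scc[2]=?,scc[3]=?,scc[4]=1,scc[5]=?,scc[6]=2,scc[7]=?)
step 4: low=(low[0]=0,low[1]=1,low[2]=?,low[3]=2,low[4]=4,low[5]=?,low[6]=3,low[7]=?); scc=(scc[0]=?,scc[1]=0,scc[2]=?,scc[3]=3,scc[4]=1,scc[5]=?,scc[6]=2,scc[7]=?)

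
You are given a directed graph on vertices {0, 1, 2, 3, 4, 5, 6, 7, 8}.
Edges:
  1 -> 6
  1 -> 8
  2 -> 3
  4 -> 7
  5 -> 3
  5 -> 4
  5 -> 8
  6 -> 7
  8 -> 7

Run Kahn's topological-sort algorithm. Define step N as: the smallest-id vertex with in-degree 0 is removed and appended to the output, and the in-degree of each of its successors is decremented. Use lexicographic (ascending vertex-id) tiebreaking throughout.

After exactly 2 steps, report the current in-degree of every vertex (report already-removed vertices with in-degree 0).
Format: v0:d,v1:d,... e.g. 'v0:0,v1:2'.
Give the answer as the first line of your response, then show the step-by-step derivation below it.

v0:0,v1:0,v2:0,v3:2,v4:1,v5:0,v6:0,v7:3,v8:1

step 1: output 0; order=[0]; indeg=(0,0,0,2,1,0,1,3,2)
step 2: output 1; order=[0,1]; indeg=(0,0,0,2,1,0,0,3,1)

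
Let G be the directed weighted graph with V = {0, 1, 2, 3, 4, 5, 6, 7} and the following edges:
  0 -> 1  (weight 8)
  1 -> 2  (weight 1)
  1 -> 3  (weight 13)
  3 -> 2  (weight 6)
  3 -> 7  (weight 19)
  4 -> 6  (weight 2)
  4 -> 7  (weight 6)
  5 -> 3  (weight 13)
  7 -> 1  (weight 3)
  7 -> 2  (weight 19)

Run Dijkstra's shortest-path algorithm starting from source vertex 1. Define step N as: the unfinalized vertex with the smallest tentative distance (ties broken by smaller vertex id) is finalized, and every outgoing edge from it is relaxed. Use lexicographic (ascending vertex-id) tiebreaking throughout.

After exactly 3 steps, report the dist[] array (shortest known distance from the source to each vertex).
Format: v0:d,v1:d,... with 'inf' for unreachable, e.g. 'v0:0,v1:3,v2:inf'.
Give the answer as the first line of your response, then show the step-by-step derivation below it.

v0:inf,v1:0,v2:1,v3:13,v4:inf,v5:inf,v6:inf,v7:32

step 1: dist = v0:inf,v1:0,v2:1,v3:13,v4:inf,v5:inf,v6:inf,v7:inf
step 2: dist = v0:inf,v1:0,v2:1,v3:13,v4:inf,v5:inf,v6:inf,v7:inf
step 3: dist = v0:inf,v1:0,v2:1,v3:13,v4:inf,v5:inf,v6:inf,v7:32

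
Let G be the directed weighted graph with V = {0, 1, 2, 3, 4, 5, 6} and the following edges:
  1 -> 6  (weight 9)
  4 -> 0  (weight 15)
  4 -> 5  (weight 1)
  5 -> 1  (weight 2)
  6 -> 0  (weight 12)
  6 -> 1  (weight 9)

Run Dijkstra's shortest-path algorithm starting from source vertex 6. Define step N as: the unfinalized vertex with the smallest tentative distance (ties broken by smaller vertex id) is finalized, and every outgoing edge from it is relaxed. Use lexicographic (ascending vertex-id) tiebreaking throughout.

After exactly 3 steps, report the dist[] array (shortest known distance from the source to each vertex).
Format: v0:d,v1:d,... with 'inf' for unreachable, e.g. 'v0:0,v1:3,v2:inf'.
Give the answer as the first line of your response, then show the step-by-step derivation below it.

v0:12,v1:9,v2:inf,v3:inf,v4:inf,v5:inf,v6:0

step 1: dist = v0:12,v1:9,v2:inf,v3:inf,v4:inf,v5:inf,v6:0
step 2: dist = v0:12,v1:9,v2:inf,v3:inf,v4:inf,v5:inf,v6:0
step 3: dist = v0:12,v1:9,v2:inf,v3:inf,v4:inf,v5:inf,v6:0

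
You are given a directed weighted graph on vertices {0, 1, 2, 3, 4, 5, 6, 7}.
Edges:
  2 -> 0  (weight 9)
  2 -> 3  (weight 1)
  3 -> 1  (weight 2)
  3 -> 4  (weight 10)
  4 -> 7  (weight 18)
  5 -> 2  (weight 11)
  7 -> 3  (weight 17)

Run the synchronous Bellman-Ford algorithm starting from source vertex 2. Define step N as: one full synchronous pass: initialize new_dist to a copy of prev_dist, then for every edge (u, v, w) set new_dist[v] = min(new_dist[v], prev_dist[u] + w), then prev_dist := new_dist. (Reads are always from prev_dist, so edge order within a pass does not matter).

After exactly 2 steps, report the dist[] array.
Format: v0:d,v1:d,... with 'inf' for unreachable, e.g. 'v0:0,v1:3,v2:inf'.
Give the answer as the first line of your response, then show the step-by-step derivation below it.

v0:9,v1:3,v2:0,v3:1,v4:11,v5:inf,v6:inf,v7:inf

step 1: dist = v0:9,v1:inf,v2:0,v3:1,v4:inf,v5:inf,v6:inf,v7:inf
step 2: dist = v0:9,v1:3,v2:0,v3:1,v4:11,v5:inf,v6:inf,v7:inf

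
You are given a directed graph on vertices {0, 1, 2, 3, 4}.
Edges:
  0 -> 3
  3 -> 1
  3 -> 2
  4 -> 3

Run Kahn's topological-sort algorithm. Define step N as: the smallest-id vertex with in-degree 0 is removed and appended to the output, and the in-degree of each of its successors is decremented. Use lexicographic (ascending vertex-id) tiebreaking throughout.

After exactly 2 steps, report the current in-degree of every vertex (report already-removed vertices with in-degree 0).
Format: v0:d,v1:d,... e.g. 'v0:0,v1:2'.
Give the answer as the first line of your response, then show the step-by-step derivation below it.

v0:0,v1:1,v2:1,v3:0,v4:0

step 1: output 0; order=[0]; indeg=(0,1,1,1,0)
step 2: output 4; order=[0,4]; indeg=(0,1,1,0,0)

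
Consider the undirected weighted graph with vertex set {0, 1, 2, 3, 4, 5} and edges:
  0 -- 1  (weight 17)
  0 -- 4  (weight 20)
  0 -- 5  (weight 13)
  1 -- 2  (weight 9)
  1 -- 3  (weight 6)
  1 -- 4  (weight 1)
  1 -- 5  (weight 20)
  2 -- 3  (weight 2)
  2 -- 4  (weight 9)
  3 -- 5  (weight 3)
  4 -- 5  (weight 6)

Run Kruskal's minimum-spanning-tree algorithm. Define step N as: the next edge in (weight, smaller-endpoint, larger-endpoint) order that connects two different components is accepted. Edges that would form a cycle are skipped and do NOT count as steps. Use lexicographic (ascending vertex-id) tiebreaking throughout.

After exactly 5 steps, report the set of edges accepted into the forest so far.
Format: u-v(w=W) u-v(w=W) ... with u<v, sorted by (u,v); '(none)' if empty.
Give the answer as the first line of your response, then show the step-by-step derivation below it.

0-5(w=13) 1-3(w=6) 1-4(w=1) 2-3(w=2) 3-5(w=3)

step 1: add edge 1-4 (w=1); MST = {1-4(w=1)}
step 2: add edge 2-3 (w=2); MST = {1-4(w=1) 2-3(w=2)}
step 3: add edge 3-5 (w=3); MST = {1-4(w=1) 2-3(w=2) 3-5(w=3)}
step 4: add edge 1-3 (w=6); MST = {1-3(w=6) 1-4(w=1) 2-3(w=2) 3-5(w=3)}
step 5: add edge 0-5 (w=13); MST = {0-5(w=13) 1-3(w=6) 1-4(w=1) 2-3(w=2) 3-5(w=3)}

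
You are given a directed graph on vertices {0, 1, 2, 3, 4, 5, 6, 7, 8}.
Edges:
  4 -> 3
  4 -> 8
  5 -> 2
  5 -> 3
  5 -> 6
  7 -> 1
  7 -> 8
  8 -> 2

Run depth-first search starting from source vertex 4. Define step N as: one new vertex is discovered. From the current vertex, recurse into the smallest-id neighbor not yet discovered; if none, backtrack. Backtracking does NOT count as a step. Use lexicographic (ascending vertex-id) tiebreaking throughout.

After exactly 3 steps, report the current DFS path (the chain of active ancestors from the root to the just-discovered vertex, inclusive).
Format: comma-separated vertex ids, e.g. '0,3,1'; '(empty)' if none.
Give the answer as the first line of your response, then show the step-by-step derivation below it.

4,8

step 1: discover 4; path=4; order=4
step 2: discover 3; path=4>3; order=4,3
step 3: discover 8; path=4>8; order=4,3,8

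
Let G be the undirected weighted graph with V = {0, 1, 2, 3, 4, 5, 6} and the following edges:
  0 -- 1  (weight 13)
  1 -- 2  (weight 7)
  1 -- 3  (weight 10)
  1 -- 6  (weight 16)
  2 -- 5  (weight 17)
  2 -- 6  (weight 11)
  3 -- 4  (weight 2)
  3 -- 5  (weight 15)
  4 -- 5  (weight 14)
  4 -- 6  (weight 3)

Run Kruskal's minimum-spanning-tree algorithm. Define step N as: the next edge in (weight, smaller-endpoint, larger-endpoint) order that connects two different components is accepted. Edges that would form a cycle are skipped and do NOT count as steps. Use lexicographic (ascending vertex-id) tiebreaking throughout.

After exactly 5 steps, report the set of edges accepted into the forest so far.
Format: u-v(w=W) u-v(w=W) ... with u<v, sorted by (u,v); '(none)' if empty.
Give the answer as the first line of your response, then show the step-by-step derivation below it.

0-1(w=13) 1-2(w=7) 1-3(w=10) 3-4(w=2) 4-6(w=3)

step 1: add edge 3-4 (w=2); MST = {3-4(w=2)}
step 2: add edge 4-6 (w=3); MST = {3-4(w=2) 4-6(w=3)}
step 3: add edge 1-2 (w=7); MST = {1-2(w=7) 3-4(w=2) 4-6(w=3)}
step 4: add edge 1-3 (w=10); MST = {1-2(w=7) 1-3(w=10) 3-4(w=2) 4-6(w=3)}
step 5: add edge 0-1 (w=13); MST = {0-1(w=13) 1-2(w=7) 1-3(w=10) 3-4(w=2) 4-6(w=3)}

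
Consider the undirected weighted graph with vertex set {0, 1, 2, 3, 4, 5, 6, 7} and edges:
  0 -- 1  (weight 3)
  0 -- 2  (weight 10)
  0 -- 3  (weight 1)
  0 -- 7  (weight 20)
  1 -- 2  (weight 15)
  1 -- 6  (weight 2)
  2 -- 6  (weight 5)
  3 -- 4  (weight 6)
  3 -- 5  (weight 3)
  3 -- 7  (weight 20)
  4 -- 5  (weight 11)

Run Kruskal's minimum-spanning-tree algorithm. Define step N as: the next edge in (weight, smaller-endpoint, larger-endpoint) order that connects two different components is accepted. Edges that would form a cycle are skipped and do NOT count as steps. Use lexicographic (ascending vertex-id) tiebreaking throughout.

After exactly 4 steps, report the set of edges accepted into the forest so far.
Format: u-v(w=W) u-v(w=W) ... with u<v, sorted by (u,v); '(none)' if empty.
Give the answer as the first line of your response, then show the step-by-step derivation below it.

0-1(w=3) 0-3(w=1) 1-6(w=2) 3-5(w=3)

step 1: add edge 0-3 (w=1); MST = {0-3(w=1)}
step 2: add edge 1-6 (w=2); MST = {0-3(w=1) 1-6(w=2)}
step 3: add edge 0-1 (w=3); MST = {0-1(w=3) 0-3(w=1) 1-6(w=2)}
step 4: add edge 3-5 (w=3); MST = {0-1(w=3) 0-3(w=1) 1-6(w=2) 3-5(w=3)}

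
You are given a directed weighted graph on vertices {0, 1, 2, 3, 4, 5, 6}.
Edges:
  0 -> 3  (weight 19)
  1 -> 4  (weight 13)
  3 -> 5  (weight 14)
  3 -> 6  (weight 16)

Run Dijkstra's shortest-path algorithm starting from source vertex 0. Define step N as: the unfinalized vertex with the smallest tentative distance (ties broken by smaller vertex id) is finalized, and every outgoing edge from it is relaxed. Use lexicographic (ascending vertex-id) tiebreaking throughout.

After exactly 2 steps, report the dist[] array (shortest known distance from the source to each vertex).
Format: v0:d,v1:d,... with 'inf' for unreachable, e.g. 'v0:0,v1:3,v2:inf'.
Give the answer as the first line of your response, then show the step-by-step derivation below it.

v0:0,v1:inf,v2:inf,v3:19,v4:inf,v5:33,v6:35

step 1: dist = v0:0,v1:inf,v2:inf,v3:19,v4:inf,v5:inf,v6:inf
step 2: dist = v0:0,v1:inf,v2:inf,v3:19,v4:inf,v5:33,v6:35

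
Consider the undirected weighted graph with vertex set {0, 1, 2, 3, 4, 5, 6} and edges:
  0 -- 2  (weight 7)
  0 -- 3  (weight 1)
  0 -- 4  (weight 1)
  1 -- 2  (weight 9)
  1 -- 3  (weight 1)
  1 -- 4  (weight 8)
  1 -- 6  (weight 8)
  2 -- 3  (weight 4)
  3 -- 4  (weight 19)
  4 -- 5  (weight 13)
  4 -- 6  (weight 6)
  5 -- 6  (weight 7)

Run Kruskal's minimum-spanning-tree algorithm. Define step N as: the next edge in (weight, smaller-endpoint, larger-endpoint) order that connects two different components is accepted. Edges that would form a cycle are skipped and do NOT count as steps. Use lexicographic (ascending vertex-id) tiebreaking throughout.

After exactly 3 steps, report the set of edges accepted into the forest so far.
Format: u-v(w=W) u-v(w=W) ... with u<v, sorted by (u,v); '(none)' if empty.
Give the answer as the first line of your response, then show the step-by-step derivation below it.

0-3(w=1) 0-4(w=1) 1-3(w=1)

step 1: add edge 0-3 (w=1); MST = {0-3(w=1)}
step 2: add edge 0-4 (w=1); MST = {0-3(w=1) 0-4(w=1)}
step 3: add edge 1-3 (w=1); MST = {0-3(w=1) 0-4(w=1) 1-3(w=1)}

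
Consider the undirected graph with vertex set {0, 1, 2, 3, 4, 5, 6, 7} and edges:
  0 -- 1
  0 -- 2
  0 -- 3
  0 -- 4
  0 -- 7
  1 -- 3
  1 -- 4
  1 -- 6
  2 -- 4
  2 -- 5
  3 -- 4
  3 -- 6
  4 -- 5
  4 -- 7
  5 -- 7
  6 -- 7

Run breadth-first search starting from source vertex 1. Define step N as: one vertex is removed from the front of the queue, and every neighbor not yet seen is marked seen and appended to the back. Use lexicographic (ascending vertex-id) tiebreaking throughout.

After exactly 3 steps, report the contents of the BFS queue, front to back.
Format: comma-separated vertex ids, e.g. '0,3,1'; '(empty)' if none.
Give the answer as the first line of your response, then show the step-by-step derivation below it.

4,6,2,7

step 1: dequeue 1; queue=[0,3,4,6]; order=1
step 2: dequeue 0; queue=[3,4,6,2,7]; order=1,0
step 3: dequeue 3; queue=[4,6,2,7]; order=1,0,3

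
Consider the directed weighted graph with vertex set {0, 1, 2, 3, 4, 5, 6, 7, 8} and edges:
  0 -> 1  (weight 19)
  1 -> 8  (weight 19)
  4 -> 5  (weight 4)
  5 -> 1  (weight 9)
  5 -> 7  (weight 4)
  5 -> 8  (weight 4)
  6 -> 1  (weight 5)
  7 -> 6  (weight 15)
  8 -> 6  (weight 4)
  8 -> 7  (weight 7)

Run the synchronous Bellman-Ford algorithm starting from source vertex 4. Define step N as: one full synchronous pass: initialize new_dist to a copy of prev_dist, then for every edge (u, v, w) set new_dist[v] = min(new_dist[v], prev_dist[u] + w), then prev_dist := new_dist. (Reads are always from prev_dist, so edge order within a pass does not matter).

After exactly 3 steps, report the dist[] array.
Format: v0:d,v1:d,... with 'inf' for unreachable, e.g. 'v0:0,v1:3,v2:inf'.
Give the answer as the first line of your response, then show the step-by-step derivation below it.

v0:inf,v1:13,v2:inf,v3:inf,v4:0,v5:4,v6:12,v7:8,v8:8

step 1: dist = v0:inf,v1:inf,v2:inf,v3:inf,v4:0,v5:4,v6:inf,v7:inf,v8:inf
step 2: dist = v0:inf,v1:13,v2:inf,v3:inf,v4:0,v5:4,v6:inf,v7:8,v8:8
step 3: dist = v0:inf,v1:13,v2:inf,v3:inf,v4:0,v5:4,v6:12,v7:8,v8:8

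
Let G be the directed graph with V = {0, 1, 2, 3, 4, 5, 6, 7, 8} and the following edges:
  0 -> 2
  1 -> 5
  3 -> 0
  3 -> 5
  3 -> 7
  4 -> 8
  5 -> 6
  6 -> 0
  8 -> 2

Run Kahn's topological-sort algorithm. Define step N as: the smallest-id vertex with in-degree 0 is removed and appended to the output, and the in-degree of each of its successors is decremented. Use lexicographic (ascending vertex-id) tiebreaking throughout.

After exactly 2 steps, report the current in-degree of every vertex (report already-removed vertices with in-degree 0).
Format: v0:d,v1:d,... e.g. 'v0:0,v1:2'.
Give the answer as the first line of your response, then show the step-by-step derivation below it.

v0:1,v1:0,v2:2,v3:0,v4:0,v5:0,v6:1,v7:0,v8:1

step 1: output 1; order=[1]; indeg=(2,0,2,0,0,1,1,1,1)
step 2: output 3; order=[1,3]; indeg=(1,0,2,0,0,0,1,0,1)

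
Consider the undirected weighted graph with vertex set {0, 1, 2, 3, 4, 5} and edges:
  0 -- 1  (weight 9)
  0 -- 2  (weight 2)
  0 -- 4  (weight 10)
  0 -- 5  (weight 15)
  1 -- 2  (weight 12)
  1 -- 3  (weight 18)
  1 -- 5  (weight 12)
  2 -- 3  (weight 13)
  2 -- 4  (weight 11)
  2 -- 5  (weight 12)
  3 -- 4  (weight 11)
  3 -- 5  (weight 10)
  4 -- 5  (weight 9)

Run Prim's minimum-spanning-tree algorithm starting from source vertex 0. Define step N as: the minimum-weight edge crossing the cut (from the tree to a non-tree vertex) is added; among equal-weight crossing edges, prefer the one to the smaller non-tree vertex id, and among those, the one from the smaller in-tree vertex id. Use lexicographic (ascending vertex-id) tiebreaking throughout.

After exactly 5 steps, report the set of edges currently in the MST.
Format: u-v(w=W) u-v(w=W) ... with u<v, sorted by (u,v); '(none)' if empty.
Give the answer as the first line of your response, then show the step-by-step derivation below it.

0-1(w=9) 0-2(w=2) 0-4(w=10) 3-5(w=10) 4-5(w=9)

step 1: add edge 0-2 (w=2); MST = {0-2(w=2)}
step 2: add edge 0-1 (w=9); MST = {0-1(w=9) 0-2(w=2)}
step 3: add edge 0-4 (w=10); MST = {0-1(w=9) 0-2(w=2) 0-4(w=10)}
step 4: add edge 4-5 (w=9); MST = {0-1(w=9) 0-2(w=2) 0-4(w=10) 4-5(w=9)}
step 5: add edge 3-5 (w=10); MST = {0-1(w=9) 0-2(w=2) 0-4(w=10) 3-5(w=10) 4-5(w=9)}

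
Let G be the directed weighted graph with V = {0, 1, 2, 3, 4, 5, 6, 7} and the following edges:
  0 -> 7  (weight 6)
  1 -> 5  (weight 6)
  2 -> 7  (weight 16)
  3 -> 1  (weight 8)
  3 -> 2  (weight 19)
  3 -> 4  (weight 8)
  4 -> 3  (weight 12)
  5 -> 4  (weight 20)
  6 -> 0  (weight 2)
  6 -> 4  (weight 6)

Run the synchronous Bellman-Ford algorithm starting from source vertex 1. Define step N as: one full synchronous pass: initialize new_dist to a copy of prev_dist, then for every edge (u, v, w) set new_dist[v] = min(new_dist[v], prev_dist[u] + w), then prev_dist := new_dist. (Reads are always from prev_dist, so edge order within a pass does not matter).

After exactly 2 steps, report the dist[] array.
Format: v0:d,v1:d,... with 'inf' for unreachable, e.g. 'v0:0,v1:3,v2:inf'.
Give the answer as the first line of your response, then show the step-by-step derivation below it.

v0:inf,v1:0,v2:inf,v3:inf,v4:26,v5:6,v6:inf,v7:inf

step 1: dist = v0:inf,v1:0,v2:inf,v3:inf,v4:inf,v5:6,v6:inf,v7:inf
step 2: dist = v0:inf,v1:0,v2:inf,v3:inf,v4:26,v5:6,v6:inf,v7:inf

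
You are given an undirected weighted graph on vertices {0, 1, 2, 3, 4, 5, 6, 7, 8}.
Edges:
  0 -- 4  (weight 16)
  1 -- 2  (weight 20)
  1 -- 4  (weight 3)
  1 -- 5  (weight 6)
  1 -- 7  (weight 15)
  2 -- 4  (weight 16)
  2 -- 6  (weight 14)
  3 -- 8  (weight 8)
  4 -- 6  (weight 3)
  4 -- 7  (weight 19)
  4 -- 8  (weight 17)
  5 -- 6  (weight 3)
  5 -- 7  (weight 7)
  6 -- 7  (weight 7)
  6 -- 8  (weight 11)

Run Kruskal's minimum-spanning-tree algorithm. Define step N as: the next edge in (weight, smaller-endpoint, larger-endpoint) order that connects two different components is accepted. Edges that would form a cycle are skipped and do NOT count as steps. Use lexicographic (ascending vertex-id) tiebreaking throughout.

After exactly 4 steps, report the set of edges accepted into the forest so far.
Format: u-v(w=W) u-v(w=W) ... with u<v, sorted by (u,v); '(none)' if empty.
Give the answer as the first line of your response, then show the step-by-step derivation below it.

1-4(w=3) 4-6(w=3) 5-6(w=3) 5-7(w=7)

step 1: add edge 1-4 (w=3); MST = {1-4(w=3)}
step 2: add edge 4-6 (w=3); MST = {1-4(w=3) 4-6(w=3)}
step 3: add edge 5-6 (w=3); MST = {1-4(w=3) 4-6(w=3) 5-6(w=3)}
step 4: add edge 5-7 (w=7); MST = {1-4(w=3) 4-6(w=3) 5-6(w=3) 5-7(w=7)}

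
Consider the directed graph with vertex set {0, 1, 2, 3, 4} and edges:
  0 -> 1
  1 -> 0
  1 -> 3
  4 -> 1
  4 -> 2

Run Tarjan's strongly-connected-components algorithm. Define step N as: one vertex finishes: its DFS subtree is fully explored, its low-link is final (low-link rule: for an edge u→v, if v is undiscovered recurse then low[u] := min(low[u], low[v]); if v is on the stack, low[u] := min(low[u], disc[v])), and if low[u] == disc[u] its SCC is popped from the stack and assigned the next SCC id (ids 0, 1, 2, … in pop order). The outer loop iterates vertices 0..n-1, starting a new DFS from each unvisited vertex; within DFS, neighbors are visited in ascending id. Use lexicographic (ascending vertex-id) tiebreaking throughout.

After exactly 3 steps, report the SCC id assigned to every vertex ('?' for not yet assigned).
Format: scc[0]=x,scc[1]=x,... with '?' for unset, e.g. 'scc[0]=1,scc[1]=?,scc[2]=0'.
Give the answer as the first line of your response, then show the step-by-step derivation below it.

scc[0]=1,scc[1]=1,scc[2]=?,scc[3]=0,scc[4]=?

step 1: low=(low[0]=0,low[1]=0,low[2]=?,low[3]=2,low[4]=?); scc=(scc[0]=?,scc[1]=?,scc[2]=?,scc[3]=0,scc[4]=?)
step 2: low=(low[0]=0,low[1]=0,low[2]=?,low[3]=2,low[4]=?); scc=(scc[0]=?,scc[1]=?,scc[2]=?,scc[3]=0,scc[4]=?)
step 3: low=(low[0]=0,low[1]=0,low[2]=?,low[3]=2,low[4]=?); scc=(scc[0]=1,scc[1]=1,scc[2]=?,scc[3]=0,scc[4]=?)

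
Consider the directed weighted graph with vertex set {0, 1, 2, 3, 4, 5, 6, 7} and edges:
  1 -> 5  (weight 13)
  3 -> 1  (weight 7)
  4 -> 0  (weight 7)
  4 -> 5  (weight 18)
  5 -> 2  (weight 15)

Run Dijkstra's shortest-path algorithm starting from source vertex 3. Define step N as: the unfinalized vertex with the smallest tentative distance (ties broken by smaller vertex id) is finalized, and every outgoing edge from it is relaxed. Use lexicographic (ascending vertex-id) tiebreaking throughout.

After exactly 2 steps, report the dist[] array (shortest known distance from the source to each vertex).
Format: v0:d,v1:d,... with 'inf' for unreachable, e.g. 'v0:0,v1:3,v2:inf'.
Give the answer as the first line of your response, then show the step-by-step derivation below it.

v0:inf,v1:7,v2:inf,v3:0,v4:inf,v5:20,v6:inf,v7:inf

step 1: dist = v0:inf,v1:7,v2:inf,v3:0,v4:inf,v5:inf,v6:inf,v7:inf
step 2: dist = v0:inf,v1:7,v2:inf,v3:0,v4:inf,v5:20,v6:inf,v7:inf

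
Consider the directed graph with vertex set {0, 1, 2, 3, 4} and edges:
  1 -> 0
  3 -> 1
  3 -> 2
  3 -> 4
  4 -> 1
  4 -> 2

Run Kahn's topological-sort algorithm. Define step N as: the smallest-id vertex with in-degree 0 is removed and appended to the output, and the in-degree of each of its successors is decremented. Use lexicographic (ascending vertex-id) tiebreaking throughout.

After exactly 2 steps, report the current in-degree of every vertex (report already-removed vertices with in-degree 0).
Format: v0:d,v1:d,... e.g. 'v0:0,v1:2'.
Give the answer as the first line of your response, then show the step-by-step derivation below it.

v0:1,v1:0,v2:0,v3:0,v4:0

step 1: output 3; order=[3]; indeg=(1,1,1,0,0)
step 2: output 4; order=[3,4]; indeg=(1,0,0,0,0)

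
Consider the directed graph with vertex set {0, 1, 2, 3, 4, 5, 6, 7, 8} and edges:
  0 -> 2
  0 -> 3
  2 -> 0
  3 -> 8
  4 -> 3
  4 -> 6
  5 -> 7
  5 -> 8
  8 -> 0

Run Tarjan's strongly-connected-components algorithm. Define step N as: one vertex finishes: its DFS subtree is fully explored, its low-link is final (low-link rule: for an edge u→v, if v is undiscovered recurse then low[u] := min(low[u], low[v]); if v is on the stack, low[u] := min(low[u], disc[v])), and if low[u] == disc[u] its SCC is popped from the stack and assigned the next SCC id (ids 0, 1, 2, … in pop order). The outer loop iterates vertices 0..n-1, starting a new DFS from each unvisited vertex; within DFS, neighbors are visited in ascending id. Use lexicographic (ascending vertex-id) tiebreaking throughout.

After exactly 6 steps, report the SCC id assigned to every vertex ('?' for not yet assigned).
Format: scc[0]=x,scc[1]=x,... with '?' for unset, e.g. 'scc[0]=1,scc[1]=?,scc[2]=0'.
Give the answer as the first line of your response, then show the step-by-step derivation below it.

scc[0]=0,scc[1]=1,scc[2]=0,scc[3]=0,scc[4]=?,scc[5]=?,scc[6]=2,scc[7]=?,scc[8]=0

step 1: low=(low[0]=0,low[1]=?,low[2]=0,low[3]=?,low[4]=?,low[5]=?,low[6]=?,low[7]=?,low[8]=?); scc=(scc[0]=?,scc[1]=?,scc[2]=?,scc[3]=?,scc[4]=?,scc[5]=?,scc[6]=?,scc[7]=?,scc[8]=?)
step 2: low=(low[0]=0,low[1]=?,low[2]=0,low[3]=2,low[4]=?,low[5]=?,low[6]=?,low[7]=?,low[8]=0); scc=(scc[0]=?,scc[1]=?,scc[2]=?,scc[3]=?,scc[4]=?,scc[5]=?,scc[6]=?,scc[7]=?,scc[8]=?)
step 3: low=(low[0]=0,low[1]=?,low[2]=0,low[3]=0,low[4]=?,low[5]=?,low[6]=?,low[7]=?,low[8]=0); scc=(scc[0]=?,scc[1]=?,scc[2]=?,scc[3]=?,scc[4]=?,scc[5]=?,scc[6]=?,scc[7]=?,scc[8]=?)
step 4: low=(low[0]=0,low[1]=?,low[2]=0,low[3]=0,low[4]=?,low[5]=?,low[6]=?,low[7]=?,low[8]=0); scc=(scc[0]=0,scc[1]=?,scc[2]=0,scc[3]=0,scc[4]=?,scc[5]=?,scc[6]=?,scc[7]=?,scc[8]=0)
step 5: low=(low[0]=0,low[1]=4,low[2]=0,low[3]=0,low[4]=?,low[5]=?,low[6]=?,low[7]=?,low[8]=0); scc=(scc[0]=0,scc[1]=1,scc[2]=0,scc[3]=0,scc[4]=?,scc[5]=?,scc[6]=?,scc[7]=?,scc[8]=0)
step 6: low=(low[0]=0,low[1]=4,low[2]=0,low[3]=0,low[4]=5,low[5]=?,low[6]=6,low[7]=?,low[8]=0); scc=(scc[0]=0,scc[1]=1,scc[2]=0,scc[3]=0,scc[4]=?,scc[5]=?,scc[6]=2,scc[7]=?,scc[8]=0)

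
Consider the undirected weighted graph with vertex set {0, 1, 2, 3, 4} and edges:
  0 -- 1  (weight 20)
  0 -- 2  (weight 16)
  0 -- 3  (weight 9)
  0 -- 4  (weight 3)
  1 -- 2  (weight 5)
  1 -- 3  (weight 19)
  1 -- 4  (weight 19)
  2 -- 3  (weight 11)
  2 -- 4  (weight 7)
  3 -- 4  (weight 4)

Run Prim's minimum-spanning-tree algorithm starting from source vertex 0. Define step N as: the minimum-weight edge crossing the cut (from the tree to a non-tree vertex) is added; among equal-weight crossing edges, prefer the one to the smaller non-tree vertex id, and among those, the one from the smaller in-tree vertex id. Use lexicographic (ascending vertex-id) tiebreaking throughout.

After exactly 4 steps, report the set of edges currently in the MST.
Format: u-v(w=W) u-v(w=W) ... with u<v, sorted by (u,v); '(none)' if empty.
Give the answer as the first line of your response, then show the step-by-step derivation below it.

0-4(w=3) 1-2(w=5) 2-4(w=7) 3-4(w=4)

step 1: add edge 0-4 (w=3); MST = {0-4(w=3)}
step 2: add edge 3-4 (w=4); MST = {0-4(w=3) 3-4(w=4)}
step 3: add edge 2-4 (w=7); MST = {0-4(w=3) 2-4(w=7) 3-4(w=4)}
step 4: add edge 1-2 (w=5); MST = {0-4(w=3) 1-2(w=5) 2-4(w=7) 3-4(w=4)}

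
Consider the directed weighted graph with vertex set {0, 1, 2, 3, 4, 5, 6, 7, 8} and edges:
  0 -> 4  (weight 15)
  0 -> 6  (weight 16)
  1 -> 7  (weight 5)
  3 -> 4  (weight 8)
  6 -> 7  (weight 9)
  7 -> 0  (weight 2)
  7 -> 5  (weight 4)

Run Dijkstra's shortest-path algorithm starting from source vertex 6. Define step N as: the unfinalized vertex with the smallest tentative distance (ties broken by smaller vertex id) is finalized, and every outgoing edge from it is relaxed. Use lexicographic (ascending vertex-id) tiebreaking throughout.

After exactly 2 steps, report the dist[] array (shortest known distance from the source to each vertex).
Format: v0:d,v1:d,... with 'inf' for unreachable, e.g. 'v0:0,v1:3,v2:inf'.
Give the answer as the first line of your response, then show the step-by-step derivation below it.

v0:11,v1:inf,v2:inf,v3:inf,v4:inf,v5:13,v6:0,v7:9,v8:inf

step 1: dist = v0:inf,v1:inf,v2:inf,v3:inf,v4:inf,v5:inf,v6:0,v7:9,v8:inf
step 2: dist = v0:11,v1:inf,v2:inf,v3:inf,v4:inf,v5:13,v6:0,v7:9,v8:inf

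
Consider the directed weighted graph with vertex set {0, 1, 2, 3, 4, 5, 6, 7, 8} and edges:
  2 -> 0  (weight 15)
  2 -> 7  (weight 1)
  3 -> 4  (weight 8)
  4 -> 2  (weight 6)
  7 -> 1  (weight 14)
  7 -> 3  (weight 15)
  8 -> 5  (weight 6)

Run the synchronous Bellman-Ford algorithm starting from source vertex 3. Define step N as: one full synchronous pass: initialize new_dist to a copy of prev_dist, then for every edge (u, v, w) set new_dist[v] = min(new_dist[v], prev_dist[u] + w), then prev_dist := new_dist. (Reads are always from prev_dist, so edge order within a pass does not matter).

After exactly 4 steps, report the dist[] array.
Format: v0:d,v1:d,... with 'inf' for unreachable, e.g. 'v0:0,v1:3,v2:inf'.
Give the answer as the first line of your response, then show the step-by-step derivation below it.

v0:29,v1:29,v2:14,v3:0,v4:8,v5:inf,v6:inf,v7:15,v8:inf

step 1: dist = v0:inf,v1:inf,v2:inf,v3:0,v4:8,v5:inf,v6:inf,v7:inf,v8:inf
step 2: dist = v0:inf,v1:inf,v2:14,v3:0,v4:8,v5:inf,v6:inf,v7:inf,v8:inf
step 3: dist = v0:29,v1:inf,v2:14,v3:0,v4:8,v5:inf,v6:inf,v7:15,v8:inf
step 4: dist = v0:29,v1:29,v2:14,v3:0,v4:8,v5:inf,v6:inf,v7:15,v8:inf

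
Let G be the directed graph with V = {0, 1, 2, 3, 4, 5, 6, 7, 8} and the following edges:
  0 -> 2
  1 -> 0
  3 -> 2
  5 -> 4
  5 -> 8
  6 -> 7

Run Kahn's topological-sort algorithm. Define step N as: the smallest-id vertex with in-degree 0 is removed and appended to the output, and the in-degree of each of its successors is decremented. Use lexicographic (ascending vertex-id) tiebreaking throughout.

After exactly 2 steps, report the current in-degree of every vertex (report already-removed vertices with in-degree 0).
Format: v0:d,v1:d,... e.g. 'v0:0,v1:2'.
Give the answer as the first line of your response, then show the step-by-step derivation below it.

v0:0,v1:0,v2:1,v3:0,v4:1,v5:0,v6:0,v7:1,v8:1

step 1: output 1; order=[1]; indeg=(0,0,2,0,1,0,0,1,1)
step 2: output 0; order=[1,0]; indeg=(0,0,1,0,1,0,0,1,1)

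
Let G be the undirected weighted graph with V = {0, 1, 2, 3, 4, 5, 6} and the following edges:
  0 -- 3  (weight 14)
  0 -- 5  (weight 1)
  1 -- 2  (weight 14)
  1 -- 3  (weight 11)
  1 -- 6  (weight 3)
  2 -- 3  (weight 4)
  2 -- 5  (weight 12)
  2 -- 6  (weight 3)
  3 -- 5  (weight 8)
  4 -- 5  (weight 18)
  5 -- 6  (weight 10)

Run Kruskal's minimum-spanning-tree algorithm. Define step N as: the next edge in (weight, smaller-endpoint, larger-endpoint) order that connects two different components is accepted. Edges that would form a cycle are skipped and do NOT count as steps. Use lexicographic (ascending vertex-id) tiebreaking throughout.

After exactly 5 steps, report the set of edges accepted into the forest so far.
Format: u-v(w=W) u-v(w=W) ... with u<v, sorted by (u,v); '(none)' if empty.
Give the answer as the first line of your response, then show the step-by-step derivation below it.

0-5(w=1) 1-6(w=3) 2-3(w=4) 2-6(w=3) 3-5(w=8)

step 1: add edge 0-5 (w=1); MST = {0-5(w=1)}
step 2: add edge 1-6 (w=3); MST = {0-5(w=1) 1-6(w=3)}
step 3: add edge 2-6 (w=3); MST = {0-5(w=1) 1-6(w=3) 2-6(w=3)}
step 4: add edge 2-3 (w=4); MST = {0-5(w=1) 1-6(w=3) 2-3(w=4) 2-6(w=3)}
step 5: add edge 3-5 (w=8); MST = {0-5(w=1) 1-6(w=3) 2-3(w=4) 2-6(w=3) 3-5(w=8)}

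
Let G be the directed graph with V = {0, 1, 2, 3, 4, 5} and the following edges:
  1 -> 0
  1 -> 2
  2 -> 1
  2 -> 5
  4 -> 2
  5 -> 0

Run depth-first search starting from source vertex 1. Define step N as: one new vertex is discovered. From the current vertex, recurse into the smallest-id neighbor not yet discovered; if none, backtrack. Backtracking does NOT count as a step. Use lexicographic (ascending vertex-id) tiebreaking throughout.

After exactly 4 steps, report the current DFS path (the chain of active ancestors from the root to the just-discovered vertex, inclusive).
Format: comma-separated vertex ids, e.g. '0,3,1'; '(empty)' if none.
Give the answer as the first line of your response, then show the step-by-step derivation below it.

1,2,5

step 1: discover 1; path=1; order=1
step 2: discover 0; path=1>0; order=1,0
step 3: discover 2; path=1>2; order=1,0,2
step 4: discover 5; path=1>2>5; order=1,0,2,5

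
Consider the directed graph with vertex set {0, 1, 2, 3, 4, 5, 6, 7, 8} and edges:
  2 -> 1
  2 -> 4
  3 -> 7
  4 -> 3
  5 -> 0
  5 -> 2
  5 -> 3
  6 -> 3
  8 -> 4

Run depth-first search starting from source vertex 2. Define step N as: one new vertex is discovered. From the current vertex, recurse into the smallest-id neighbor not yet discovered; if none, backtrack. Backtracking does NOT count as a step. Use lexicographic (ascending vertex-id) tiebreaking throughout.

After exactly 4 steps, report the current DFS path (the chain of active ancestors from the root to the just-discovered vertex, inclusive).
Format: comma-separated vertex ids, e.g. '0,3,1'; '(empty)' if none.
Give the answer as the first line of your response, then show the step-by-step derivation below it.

2,4,3

step 1: discover 2; path=2; order=2
step 2: discover 1; path=2>1; order=2,1
step 3: discover 4; path=2>4; order=2,1,4
step 4: discover 3; path=2>4>3; order=2,1,4,3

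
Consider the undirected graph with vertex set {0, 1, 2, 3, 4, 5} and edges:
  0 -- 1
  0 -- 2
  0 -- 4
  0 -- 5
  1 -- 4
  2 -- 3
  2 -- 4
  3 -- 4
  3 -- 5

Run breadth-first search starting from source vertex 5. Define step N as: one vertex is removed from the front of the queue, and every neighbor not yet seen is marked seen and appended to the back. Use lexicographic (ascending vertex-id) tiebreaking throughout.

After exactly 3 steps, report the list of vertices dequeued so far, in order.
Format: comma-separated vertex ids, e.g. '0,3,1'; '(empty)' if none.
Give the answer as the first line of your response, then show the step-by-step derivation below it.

5,0,3

step 1: dequeue 5; queue=[0,3]; order=5
step 2: dequeue 0; queue=[3,1,2,4]; order=5,0
step 3: dequeue 3; queue=[1,2,4]; order=5,0,3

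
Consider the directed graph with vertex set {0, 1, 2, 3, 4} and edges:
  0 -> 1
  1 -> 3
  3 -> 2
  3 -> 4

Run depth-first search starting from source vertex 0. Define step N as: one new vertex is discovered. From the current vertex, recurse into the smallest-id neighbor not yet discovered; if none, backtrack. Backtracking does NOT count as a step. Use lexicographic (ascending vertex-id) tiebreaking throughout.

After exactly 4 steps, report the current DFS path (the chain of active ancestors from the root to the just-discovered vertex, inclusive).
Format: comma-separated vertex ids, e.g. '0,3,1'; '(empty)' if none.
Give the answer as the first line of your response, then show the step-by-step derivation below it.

0,1,3,2

step 1: discover 0; path=0; order=0
step 2: discover 1; path=0>1; order=0,1
step 3: discover 3; path=0>1>3; order=0,1,3
step 4: discover 2; path=0>1>3>2; order=0,1,3,2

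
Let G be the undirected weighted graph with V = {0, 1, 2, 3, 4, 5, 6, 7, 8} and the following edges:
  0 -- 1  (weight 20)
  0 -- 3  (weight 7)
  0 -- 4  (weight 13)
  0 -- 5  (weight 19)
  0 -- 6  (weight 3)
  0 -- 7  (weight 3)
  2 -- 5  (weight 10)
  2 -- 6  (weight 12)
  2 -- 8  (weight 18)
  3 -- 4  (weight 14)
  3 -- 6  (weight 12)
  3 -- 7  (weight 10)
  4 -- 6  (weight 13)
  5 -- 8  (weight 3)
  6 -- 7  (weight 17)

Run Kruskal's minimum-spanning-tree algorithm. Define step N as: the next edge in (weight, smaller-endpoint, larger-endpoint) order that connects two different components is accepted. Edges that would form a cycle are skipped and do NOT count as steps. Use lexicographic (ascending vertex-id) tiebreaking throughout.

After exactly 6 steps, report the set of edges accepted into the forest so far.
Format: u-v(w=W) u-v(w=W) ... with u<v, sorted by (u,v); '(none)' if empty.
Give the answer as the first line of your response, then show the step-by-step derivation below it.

0-3(w=7) 0-6(w=3) 0-7(w=3) 2-5(w=10) 2-6(w=12) 5-8(w=3)

step 1: add edge 0-6 (w=3); MST = {0-6(w=3)}
step 2: add edge 0-7 (w=3); MST = {0-6(w=3) 0-7(w=3)}
step 3: add edge 5-8 (w=3); MST = {0-6(w=3) 0-7(w=3) 5-8(w=3)}
step 4: add edge 0-3 (w=7); MST = {0-3(w=7) 0-6(w=3) 0-7(w=3) 5-8(w=3)}
step 5: add edge 2-5 (w=10); MST = {0-3(w=7) 0-6(w=3) 0-7(w=3) 2-5(w=10) 5-8(w=3)}
step 6: add edge 2-6 (w=12); MST = {0-3(w=7) 0-6(w=3) 0-7(w=3) 2-5(w=10) 2-6(w=12) 5-8(w=3)}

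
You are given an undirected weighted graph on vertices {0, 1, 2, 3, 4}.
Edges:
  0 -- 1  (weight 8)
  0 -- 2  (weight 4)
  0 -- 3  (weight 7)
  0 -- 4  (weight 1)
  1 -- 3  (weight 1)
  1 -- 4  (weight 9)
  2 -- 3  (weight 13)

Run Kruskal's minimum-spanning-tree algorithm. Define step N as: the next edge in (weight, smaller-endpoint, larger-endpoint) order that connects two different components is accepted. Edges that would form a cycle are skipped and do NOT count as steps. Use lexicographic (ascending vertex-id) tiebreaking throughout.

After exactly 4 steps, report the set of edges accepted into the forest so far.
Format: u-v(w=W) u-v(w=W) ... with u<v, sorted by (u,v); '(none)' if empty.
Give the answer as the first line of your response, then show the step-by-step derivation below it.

0-2(w=4) 0-3(w=7) 0-4(w=1) 1-3(w=1)

step 1: add edge 0-4 (w=1); MST = {0-4(w=1)}
step 2: add edge 1-3 (w=1); MST = {0-4(w=1) 1-3(w=1)}
step 3: add edge 0-2 (w=4); MST = {0-2(w=4) 0-4(w=1) 1-3(w=1)}
step 4: add edge 0-3 (w=7); MST = {0-2(w=4) 0-3(w=7) 0-4(w=1) 1-3(w=1)}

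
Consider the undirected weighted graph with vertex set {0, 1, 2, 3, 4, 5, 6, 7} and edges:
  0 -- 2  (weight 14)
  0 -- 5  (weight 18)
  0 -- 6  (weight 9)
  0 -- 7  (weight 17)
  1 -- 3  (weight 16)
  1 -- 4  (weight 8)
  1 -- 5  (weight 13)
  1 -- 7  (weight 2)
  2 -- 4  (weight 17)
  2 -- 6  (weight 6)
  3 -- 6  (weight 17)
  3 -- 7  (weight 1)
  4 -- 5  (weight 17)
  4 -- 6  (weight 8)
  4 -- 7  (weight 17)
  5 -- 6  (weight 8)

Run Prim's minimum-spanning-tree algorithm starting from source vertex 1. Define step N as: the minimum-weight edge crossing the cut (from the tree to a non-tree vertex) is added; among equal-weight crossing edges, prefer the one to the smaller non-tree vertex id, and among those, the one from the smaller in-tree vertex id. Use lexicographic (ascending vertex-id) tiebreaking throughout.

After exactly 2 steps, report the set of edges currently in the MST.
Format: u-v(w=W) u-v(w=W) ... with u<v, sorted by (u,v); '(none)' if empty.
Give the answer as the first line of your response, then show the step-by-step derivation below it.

1-7(w=2) 3-7(w=1)

step 1: add edge 1-7 (w=2); MST = {1-7(w=2)}
step 2: add edge 3-7 (w=1); MST = {1-7(w=2) 3-7(w=1)}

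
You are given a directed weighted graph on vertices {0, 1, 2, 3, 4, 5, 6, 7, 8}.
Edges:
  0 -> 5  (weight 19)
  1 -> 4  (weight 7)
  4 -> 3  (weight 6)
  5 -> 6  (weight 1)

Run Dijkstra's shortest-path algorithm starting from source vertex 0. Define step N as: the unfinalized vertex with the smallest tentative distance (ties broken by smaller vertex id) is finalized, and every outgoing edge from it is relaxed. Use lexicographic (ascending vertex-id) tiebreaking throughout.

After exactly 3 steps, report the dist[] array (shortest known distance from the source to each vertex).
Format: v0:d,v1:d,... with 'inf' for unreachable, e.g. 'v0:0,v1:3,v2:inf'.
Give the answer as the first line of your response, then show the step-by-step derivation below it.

v0:0,v1:inf,v2:inf,v3:inf,v4:inf,v5:19,v6:20,v7:inf,v8:inf

step 1: dist = v0:0,v1:inf,v2:inf,v3:inf,v4:inf,v5:19,v6:inf,v7:inf,v8:inf
step 2: dist = v0:0,v1:inf,v2:inf,v3:inf,v4:inf,v5:19,v6:20,v7:inf,v8:inf
step 3: dist = v0:0,v1:inf,v2:inf,v3:inf,v4:inf,v5:19,v6:20,v7:inf,v8:inf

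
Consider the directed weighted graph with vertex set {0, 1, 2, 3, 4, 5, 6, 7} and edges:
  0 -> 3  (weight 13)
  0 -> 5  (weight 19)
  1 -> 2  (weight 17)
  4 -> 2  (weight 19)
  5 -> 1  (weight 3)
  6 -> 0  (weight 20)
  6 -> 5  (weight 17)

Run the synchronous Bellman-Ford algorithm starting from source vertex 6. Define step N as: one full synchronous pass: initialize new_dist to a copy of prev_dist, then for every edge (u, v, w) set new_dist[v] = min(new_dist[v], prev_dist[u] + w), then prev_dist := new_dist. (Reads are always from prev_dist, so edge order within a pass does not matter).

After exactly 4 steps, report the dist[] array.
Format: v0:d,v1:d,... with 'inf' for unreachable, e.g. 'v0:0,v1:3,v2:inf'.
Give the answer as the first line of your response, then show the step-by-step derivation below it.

v0:20,v1:20,v2:37,v3:33,v4:inf,v5:17,v6:0,v7:inf

step 1: dist = v0:20,v1:inf,v2:inf,v3:inf,v4:inf,v5:17,v6:0,v7:inf
step 2: dist = v0:20,v1:20,v2:inf,v3:33,v4:inf,v5:17,v6:0,v7:inf
step 3: dist = v0:20,v1:20,v2:37,v3:33,v4:inf,v5:17,v6:0,v7:inf
step 4: dist = v0:20,v1:20,v2:37,v3:33,v4:inf,v5:17,v6:0,v7:inf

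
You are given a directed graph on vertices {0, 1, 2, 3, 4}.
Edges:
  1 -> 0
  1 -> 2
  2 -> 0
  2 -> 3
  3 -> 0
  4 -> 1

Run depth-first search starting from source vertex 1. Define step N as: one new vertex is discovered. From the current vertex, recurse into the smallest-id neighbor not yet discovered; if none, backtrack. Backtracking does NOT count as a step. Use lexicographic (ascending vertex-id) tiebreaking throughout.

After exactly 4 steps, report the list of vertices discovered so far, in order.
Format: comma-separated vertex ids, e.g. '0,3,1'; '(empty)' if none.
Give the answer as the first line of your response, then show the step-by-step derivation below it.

1,0,2,3

step 1: discover 1; path=1; order=1
step 2: discover 0; path=1>0; order=1,0
step 3: discover 2; path=1>2; order=1,0,2
step 4: discover 3; path=1>2>3; order=1,0,2,3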